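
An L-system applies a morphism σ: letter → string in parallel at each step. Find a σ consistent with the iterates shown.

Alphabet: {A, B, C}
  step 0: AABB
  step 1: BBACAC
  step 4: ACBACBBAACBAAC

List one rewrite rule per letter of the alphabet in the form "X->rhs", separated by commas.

  step 0 ⇒ step 1: AABB ⇒ B·B·AC·AC
    A ↦ B
    B ↦ AC
    C ↦ A  (constrained at step 1)

A->B, B->AC, C->A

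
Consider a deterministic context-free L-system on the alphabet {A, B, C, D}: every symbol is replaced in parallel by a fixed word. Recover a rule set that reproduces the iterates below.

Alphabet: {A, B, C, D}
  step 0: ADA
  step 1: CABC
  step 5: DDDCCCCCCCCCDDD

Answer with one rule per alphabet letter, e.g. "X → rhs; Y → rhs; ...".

A->C, B->CC, C->D, D->AB

  step 0 ⇒ step 1: ADA ⇒ C·AB·C
    A ↦ C
    D ↦ AB
    B ↦ CC  (constrained at step 1)
    C ↦ D  (constrained at step 1)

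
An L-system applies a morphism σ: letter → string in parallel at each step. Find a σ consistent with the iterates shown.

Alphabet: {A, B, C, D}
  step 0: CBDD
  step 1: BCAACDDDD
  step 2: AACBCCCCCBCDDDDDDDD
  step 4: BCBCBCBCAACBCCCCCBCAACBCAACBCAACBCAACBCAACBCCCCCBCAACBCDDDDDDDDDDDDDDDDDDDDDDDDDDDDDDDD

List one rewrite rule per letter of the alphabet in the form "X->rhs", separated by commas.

  step 1 ⇒ step 2: BCAACDDDD ⇒ AAC·BC·CC·CC·BC·DD·DD·DD·DD
    A ↦ CC
    B ↦ AAC
    C ↦ BC
    D ↦ DD

A->CC, B->AAC, C->BC, D->DD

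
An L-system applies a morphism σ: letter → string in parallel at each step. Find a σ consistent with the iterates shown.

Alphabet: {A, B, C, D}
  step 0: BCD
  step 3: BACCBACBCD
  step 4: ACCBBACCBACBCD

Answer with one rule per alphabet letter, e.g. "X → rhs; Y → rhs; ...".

  step 3 ⇒ step 4: BACCBACBCD ⇒ AC·C·B·B·AC·C·B·AC·B·CD
    A ↦ C
    B ↦ AC
    C ↦ B
    D ↦ CD

A->C, B->AC, C->B, D->CD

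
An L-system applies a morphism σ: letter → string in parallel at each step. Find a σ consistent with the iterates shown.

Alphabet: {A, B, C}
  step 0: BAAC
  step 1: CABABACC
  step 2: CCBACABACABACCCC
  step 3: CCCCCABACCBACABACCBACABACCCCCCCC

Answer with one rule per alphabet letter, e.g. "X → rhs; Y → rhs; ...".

A->BA, B->CA, C->CC

  step 2 ⇒ step 3: CCBACABACABACCCC ⇒ CC·CC·CA·BA·CC·BA·CA·BA·CC·BA·CA·BA·CC·CC·CC·CC
    A ↦ BA
    B ↦ CA
    C ↦ CC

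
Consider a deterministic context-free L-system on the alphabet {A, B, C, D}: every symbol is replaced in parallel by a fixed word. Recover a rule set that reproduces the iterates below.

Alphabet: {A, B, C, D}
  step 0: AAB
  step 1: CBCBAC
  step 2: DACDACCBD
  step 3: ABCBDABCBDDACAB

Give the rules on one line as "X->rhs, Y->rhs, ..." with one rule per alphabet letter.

  step 2 ⇒ step 3: DACDACCBD ⇒ AB·CB·D·AB·CB·D·D·AC·AB
    A ↦ CB
    B ↦ AC
    C ↦ D
    D ↦ AB

A->CB, B->AC, C->D, D->AB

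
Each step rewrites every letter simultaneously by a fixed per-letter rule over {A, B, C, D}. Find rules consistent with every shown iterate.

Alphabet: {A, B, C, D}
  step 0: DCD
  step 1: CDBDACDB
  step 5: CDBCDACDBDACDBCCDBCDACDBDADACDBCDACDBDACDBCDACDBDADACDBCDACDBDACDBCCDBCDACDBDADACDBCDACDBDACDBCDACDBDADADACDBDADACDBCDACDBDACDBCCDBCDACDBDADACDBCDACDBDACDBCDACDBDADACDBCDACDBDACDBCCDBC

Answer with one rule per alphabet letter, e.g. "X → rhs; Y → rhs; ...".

  step 0 ⇒ step 1: DCD ⇒ CDB·DA·CDB
    C ↦ DA
    D ↦ CDB
    A ↦ C  (constrained at step 1)
    B ↦ DA  (constrained at step 1)

A->C, B->DA, C->DA, D->CDB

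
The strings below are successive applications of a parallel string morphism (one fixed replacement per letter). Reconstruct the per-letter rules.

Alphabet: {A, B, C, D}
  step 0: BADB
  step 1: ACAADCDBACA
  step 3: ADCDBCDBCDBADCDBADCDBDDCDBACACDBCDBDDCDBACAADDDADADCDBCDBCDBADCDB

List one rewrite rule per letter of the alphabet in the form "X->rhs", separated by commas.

  step 0 ⇒ step 1: BADB ⇒ ACA·AD·CDB·ACA
    A ↦ AD
    B ↦ ACA
    D ↦ CDB
    C ↦ DD  (constrained at step 1)

A->AD, B->ACA, C->DD, D->CDB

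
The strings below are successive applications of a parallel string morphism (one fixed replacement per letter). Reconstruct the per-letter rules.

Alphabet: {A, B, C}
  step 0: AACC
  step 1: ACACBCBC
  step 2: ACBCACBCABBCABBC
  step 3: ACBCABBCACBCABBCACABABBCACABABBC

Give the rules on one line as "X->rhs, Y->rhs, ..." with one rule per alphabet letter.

  step 2 ⇒ step 3: ACBCACBCABBCABBC ⇒ AC·BC·AB·BC·AC·BC·AB·BC·AC·AB·AB·BC·AC·AB·AB·BC
    A ↦ AC
    B ↦ AB
    C ↦ BC

A->AC, B->AB, C->BC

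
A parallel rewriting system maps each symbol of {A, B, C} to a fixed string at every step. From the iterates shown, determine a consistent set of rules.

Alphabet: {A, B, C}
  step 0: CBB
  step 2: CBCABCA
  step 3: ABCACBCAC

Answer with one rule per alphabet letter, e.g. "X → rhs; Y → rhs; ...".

A->C, B->BC, C->A

  step 2 ⇒ step 3: CBCABCA ⇒ A·BC·A·C·BC·A·C
    A ↦ C
    B ↦ BC
    C ↦ A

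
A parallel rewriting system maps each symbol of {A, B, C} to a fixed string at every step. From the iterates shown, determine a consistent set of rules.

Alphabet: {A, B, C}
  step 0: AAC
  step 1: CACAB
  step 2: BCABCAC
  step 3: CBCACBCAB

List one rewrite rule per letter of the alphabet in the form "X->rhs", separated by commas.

A->CA, B->C, C->B

  step 2 ⇒ step 3: BCABCAC ⇒ C·B·CA·C·B·CA·B
    A ↦ CA
    B ↦ C
    C ↦ B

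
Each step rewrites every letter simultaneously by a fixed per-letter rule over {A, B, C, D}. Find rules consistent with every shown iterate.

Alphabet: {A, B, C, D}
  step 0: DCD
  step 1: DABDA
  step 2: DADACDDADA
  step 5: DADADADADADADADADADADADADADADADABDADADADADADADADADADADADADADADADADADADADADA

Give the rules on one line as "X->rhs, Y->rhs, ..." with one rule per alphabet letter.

  step 1 ⇒ step 2: DABDA ⇒ DA·DA·CD·DA·DA
    A ↦ DA
    B ↦ CD
    D ↦ DA
  step 0 ⇒ step 1: DCD ⇒ DA·B·DA
    C ↦ B

A->DA, B->CD, C->B, D->DA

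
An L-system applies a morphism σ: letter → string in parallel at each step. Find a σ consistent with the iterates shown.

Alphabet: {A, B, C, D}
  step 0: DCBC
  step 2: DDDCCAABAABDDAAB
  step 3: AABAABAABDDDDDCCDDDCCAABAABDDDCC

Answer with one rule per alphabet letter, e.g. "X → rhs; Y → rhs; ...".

  step 2 ⇒ step 3: DDDCCAABAABDDAAB ⇒ AAB·AAB·AAB·D·D·D·D·DCC·D·D·DCC·AAB·AAB·D·D·DCC
    A ↦ D
    B ↦ DCC
    C ↦ D
    D ↦ AAB

A->D, B->DCC, C->D, D->AAB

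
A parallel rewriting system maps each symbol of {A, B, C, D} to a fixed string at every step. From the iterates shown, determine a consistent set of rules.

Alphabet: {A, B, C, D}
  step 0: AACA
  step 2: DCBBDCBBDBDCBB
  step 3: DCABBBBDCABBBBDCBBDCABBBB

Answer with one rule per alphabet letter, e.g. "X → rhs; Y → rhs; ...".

  step 2 ⇒ step 3: DCBBDCBBDBDCBB ⇒ DC·A·BB·BB·DC·A·BB·BB·DC·BB·DC·A·BB·BB
    B ↦ BB
    C ↦ A
    D ↦ DC
    A ↦ DB  (constrained at step 0)

A->DB, B->BB, C->A, D->DC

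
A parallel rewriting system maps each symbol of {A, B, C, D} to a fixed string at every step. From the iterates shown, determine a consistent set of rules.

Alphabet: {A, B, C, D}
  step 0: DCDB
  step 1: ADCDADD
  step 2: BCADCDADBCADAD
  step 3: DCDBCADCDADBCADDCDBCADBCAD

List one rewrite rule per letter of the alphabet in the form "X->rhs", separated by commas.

A->BC, B->D, C->CD, D->AD

  step 2 ⇒ step 3: BCADCDADBCADAD ⇒ D·CD·BC·AD·CD·AD·BC·AD·D·CD·BC·AD·BC·AD
    A ↦ BC
    B ↦ D
    C ↦ CD
    D ↦ AD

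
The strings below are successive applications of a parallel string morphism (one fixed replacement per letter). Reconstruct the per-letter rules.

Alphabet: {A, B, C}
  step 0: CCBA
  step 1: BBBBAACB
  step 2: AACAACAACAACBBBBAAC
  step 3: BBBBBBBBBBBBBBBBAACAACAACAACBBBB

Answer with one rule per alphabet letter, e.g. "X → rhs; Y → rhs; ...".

  step 2 ⇒ step 3: AACAACAACAACBBBBAAC ⇒ B·B·BB·B·B·BB·B·B·BB·B·B·BB·AAC·AAC·AAC·AAC·B·B·BB
    A ↦ B
    B ↦ AAC
    C ↦ BB

A->B, B->AAC, C->BB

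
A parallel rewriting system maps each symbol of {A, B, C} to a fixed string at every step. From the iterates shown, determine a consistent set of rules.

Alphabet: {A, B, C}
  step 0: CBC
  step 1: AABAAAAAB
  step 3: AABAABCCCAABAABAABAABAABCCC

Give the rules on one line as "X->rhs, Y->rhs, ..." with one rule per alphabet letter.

  step 0 ⇒ step 1: CBC ⇒ AAB·AAA·AAB
    B ↦ AAA
    C ↦ AAB
    A ↦ C  (constrained at step 1)

A->C, B->AAA, C->AAB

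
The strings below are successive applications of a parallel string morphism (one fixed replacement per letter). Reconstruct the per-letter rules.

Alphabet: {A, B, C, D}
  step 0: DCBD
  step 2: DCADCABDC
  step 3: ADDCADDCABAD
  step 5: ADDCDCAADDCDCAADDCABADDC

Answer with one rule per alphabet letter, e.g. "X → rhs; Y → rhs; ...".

  step 2 ⇒ step 3: DCADCABDC ⇒ A·D·DC·A·D·DC·AB·A·D
    A ↦ DC
    B ↦ AB
    C ↦ D
    D ↦ A

A->DC, B->AB, C->D, D->A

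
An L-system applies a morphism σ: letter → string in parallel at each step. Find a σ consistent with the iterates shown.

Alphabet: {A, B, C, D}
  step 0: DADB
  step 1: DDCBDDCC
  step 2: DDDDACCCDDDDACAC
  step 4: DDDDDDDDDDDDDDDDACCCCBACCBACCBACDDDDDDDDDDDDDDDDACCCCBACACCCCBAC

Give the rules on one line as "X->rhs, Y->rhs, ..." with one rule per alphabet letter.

A->CB, B->CC, C->AC, D->DD

  step 1 ⇒ step 2: DDCBDDCC ⇒ DD·DD·AC·CC·DD·DD·AC·AC
    B ↦ CC
    C ↦ AC
    D ↦ DD
  step 0 ⇒ step 1: DADB ⇒ DD·CB·DD·CC
    A ↦ CB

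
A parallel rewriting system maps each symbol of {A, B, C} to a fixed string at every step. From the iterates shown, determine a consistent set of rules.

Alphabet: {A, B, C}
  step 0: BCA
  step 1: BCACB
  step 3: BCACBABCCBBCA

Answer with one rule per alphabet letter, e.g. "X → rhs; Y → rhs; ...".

A->CB, B->BC, C->A

  step 0 ⇒ step 1: BCA ⇒ BC·A·CB
    A ↦ CB
    B ↦ BC
    C ↦ A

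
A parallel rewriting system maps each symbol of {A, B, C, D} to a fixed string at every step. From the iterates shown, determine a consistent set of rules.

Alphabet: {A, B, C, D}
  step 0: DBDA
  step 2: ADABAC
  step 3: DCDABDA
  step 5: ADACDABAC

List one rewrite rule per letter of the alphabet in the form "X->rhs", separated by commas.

  step 2 ⇒ step 3: ADABAC ⇒ D·C·D·AB·D·A
    A ↦ D
    B ↦ AB
    C ↦ A
    D ↦ C

A->D, B->AB, C->A, D->C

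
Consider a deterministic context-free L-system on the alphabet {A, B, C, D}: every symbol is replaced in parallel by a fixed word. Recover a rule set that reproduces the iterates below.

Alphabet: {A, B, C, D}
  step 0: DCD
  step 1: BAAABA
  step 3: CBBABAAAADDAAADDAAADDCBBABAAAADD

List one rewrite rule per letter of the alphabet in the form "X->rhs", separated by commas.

A->CB, B->ADD, C->AA, D->BA

  step 0 ⇒ step 1: DCD ⇒ BA·AA·BA
    C ↦ AA
    D ↦ BA
    A ↦ CB  (constrained at step 1)
    B ↦ ADD  (constrained at step 1)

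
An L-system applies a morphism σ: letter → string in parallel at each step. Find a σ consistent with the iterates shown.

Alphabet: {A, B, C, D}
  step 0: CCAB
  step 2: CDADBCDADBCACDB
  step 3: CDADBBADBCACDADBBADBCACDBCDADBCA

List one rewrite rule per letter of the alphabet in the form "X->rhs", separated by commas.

  step 2 ⇒ step 3: CDADBCDADBCACDB ⇒ CD·ADB·B·ADB·CA·CD·ADB·B·ADB·CA·CD·B·CD·ADB·CA
    A ↦ B
    B ↦ CA
    C ↦ CD
    D ↦ ADB

A->B, B->CA, C->CD, D->ADB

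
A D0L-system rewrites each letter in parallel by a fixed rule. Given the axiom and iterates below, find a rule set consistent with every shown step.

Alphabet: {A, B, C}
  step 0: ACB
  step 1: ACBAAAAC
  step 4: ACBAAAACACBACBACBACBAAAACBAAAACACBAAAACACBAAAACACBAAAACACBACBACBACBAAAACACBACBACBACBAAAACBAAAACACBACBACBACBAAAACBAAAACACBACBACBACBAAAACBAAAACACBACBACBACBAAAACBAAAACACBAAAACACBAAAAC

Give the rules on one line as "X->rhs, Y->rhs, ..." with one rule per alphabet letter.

  step 0 ⇒ step 1: ACB ⇒ ACB·AAA·AC
    A ↦ ACB
    B ↦ AC
    C ↦ AAA

A->ACB, B->AC, C->AAA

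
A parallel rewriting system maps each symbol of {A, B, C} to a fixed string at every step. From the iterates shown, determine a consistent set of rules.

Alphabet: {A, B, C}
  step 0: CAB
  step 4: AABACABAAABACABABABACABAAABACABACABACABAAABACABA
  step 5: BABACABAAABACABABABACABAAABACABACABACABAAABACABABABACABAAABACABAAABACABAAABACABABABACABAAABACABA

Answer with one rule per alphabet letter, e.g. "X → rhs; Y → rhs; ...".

A->BA, B->CA, C->AA

  step 4 ⇒ step 5: AABACABAAABACABABABACABAAABACABACABACABAAABACABA ⇒ BA·BA·CA·BA·AA·BA·CA·BA·BA·BA·CA·BA·AA·BA·CA·BA·CA·BA·CA·BA·AA·BA·CA·BA·BA·BA·CA·BA·AA·BA·CA·BA·AA·BA·CA·BA·AA·BA·CA·BA·BA·BA·CA·BA·AA·BA·CA·BA
    A ↦ BA
    B ↦ CA
    C ↦ AA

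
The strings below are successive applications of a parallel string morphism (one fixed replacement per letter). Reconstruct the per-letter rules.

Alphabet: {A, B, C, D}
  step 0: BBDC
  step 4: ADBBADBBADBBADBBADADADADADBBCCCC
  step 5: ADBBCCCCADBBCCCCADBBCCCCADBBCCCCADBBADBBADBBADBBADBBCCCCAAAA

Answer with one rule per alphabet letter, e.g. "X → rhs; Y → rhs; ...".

A->AD, B->CC, C->A, D->BB

  step 4 ⇒ step 5: ADBBADBBADBBADBBADADADADADBBCCCC ⇒ AD·BB·CC·CC·AD·BB·CC·CC·AD·BB·CC·CC·AD·BB·CC·CC·AD·BB·AD·BB·AD·BB·AD·BB·AD·BB·CC·CC·A·A·A·A
    A ↦ AD
    B ↦ CC
    C ↦ A
    D ↦ BB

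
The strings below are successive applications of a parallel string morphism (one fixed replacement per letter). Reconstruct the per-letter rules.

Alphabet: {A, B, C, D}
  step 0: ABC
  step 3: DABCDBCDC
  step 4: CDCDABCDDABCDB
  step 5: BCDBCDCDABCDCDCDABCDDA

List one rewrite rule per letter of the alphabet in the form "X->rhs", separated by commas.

A->C, B->DA, C->B, D->CD

  step 4 ⇒ step 5: CDCDABCDDABCDB ⇒ B·CD·B·CD·C·DA·B·CD·CD·C·DA·B·CD·DA
    A ↦ C
    B ↦ DA
    C ↦ B
    D ↦ CD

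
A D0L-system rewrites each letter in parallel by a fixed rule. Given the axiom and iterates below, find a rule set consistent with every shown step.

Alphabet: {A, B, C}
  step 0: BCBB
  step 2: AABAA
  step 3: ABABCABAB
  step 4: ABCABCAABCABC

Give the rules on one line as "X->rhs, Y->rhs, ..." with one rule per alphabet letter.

A->AB, B->C, C->A

  step 3 ⇒ step 4: ABABCABAB ⇒ AB·C·AB·C·A·AB·C·AB·C
    A ↦ AB
    B ↦ C
    C ↦ A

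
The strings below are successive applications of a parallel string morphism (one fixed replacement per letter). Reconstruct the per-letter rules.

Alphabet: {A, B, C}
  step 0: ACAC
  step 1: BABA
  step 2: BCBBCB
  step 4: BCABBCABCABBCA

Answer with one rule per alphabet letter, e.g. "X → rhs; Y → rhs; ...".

  step 1 ⇒ step 2: BABA ⇒ BC·B·BC·B
    A ↦ B
    B ↦ BC
  step 0 ⇒ step 1: ACAC ⇒ B·A·B·A
    C ↦ A

A->B, B->BC, C->A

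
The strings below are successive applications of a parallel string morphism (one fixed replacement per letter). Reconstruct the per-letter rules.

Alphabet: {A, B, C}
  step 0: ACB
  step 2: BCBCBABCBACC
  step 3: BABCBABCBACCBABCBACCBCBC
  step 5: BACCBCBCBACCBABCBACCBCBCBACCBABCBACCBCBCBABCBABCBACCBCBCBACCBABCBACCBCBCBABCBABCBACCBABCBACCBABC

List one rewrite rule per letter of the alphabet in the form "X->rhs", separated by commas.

A->CC, B->BA, C->BC

  step 2 ⇒ step 3: BCBCBABCBACC ⇒ BA·BC·BA·BC·BA·CC·BA·BC·BA·CC·BC·BC
    A ↦ CC
    B ↦ BA
    C ↦ BC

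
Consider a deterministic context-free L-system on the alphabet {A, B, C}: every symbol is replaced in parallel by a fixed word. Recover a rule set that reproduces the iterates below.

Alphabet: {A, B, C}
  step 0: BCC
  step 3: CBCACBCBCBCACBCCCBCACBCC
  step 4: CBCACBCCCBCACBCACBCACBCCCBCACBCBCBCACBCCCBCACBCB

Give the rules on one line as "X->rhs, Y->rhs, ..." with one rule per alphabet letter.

A->CC, B->CA, C->CB

  step 3 ⇒ step 4: CBCACBCBCBCACBCCCBCACBCC ⇒ CB·CA·CB·CC·CB·CA·CB·CA·CB·CA·CB·CC·CB·CA·CB·CB·CB·CA·CB·CC·CB·CA·CB·CB
    A ↦ CC
    B ↦ CA
    C ↦ CB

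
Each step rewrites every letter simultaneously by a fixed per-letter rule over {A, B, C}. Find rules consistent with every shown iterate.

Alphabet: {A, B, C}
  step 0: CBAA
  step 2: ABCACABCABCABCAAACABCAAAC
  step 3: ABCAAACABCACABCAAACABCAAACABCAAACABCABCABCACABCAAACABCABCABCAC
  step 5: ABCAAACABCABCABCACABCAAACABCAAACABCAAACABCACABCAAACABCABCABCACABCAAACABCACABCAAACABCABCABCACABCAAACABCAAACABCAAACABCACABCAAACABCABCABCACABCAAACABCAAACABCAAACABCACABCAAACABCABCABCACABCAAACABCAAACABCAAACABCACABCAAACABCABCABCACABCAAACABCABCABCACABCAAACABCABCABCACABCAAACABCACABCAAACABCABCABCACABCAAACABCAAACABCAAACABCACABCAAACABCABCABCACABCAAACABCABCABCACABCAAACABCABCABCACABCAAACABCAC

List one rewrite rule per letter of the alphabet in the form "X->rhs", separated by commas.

  step 2 ⇒ step 3: ABCACABCABCABCAAACABCAAAC ⇒ ABC·AA·AC·ABC·AC·ABC·AA·AC·ABC·AA·AC·ABC·AA·AC·ABC·ABC·ABC·AC·ABC·AA·AC·ABC·ABC·ABC·AC
    A ↦ ABC
    B ↦ AA
    C ↦ AC

A->ABC, B->AA, C->AC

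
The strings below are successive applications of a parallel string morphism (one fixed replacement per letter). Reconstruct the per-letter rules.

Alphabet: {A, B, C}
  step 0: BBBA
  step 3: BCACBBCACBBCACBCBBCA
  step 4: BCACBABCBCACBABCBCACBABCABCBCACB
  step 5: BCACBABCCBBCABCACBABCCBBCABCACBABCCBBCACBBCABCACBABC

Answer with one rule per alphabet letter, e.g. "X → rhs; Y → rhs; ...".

  step 4 ⇒ step 5: BCACBABCBCACBABCBCACBABCABCBCACB ⇒ BC·A·CB·A·BC·CB·BC·A·BC·A·CB·A·BC·CB·BC·A·BC·A·CB·A·BC·CB·BC·A·CB·BC·A·BC·A·CB·A·BC
    A ↦ CB
    B ↦ BC
    C ↦ A

A->CB, B->BC, C->A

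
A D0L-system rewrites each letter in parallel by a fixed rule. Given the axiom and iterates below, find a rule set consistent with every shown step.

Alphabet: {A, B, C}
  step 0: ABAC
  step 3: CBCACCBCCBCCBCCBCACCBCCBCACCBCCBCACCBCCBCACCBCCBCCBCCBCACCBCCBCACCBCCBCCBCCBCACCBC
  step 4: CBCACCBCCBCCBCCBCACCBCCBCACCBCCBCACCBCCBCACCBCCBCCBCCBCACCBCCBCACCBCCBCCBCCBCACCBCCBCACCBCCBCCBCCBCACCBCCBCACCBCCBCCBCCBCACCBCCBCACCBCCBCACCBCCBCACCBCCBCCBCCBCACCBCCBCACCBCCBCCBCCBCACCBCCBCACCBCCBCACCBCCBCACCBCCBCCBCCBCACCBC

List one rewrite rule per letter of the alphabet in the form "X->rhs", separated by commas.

  step 3 ⇒ step 4: CBCACCBCCBCCBCCBCACCBCCBCACCBCCBCACCBCCBCACCBCCBCCBCCBCACCBCCBCACCBCCBCCBCCBCACCBC ⇒ CBC·AC·CBC·CBC·CBC·CBC·AC·CBC·CBC·AC·CBC·CBC·AC·CBC·CBC·AC·CBC·CBC·CBC·CBC·AC·CBC·CBC·AC·CBC·CBC·CBC·CBC·AC·CBC·CBC·AC·CBC·CBC·CBC·CBC·AC·CBC·CBC·AC·CBC·CBC·CBC·CBC·AC·CBC·CBC·AC·CBC·CBC·AC·CBC·CBC·AC·CBC·CBC·CBC·CBC·AC·CBC·CBC·AC·CBC·CBC·CBC·CBC·AC·CBC·CBC·AC·CBC·CBC·AC·CBC·CBC·AC·CBC·CBC·CBC·CBC·AC·CBC
    A ↦ CBC
    B ↦ AC
    C ↦ CBC

A->CBC, B->AC, C->CBC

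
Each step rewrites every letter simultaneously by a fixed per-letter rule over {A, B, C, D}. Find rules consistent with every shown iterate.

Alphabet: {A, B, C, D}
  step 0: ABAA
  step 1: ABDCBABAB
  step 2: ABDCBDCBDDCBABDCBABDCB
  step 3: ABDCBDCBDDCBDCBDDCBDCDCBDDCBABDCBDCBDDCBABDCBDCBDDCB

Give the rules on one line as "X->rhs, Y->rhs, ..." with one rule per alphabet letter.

A->AB, B->DCB, C->BD, D->DC

  step 2 ⇒ step 3: ABDCBDCBDDCBABDCBABDCB ⇒ AB·DCB·DC·BD·DCB·DC·BD·DCB·DC·DC·BD·DCB·AB·DCB·DC·BD·DCB·AB·DCB·DC·BD·DCB
    A ↦ AB
    B ↦ DCB
    C ↦ BD
    D ↦ DC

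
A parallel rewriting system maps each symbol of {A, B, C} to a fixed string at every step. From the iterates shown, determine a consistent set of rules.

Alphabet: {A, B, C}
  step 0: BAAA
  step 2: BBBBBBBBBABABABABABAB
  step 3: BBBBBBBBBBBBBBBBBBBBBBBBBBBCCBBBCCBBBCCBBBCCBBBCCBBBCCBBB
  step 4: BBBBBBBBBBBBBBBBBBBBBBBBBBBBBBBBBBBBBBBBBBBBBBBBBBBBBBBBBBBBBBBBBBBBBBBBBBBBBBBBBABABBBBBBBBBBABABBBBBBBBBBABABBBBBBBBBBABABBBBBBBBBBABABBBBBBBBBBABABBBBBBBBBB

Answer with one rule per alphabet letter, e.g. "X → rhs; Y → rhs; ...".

  step 3 ⇒ step 4: BBBBBBBBBBBBBBBBBBBBBBBBBBBCCBBBCCBBBCCBBBCCBBBCCBBBCCBBB ⇒ BBB·BBB·BBB·BBB·BBB·BBB·BBB·BBB·BBB·BBB·BBB·BBB·BBB·BBB·BBB·BBB·BBB·BBB·BBB·BBB·BBB·BBB·BBB·BBB·BBB·BBB·BBB·AB·AB·BBB·BBB·BBB·AB·AB·BBB·BBB·BBB·AB·AB·BBB·BBB·BBB·AB·AB·BBB·BBB·BBB·AB·AB·BBB·BBB·BBB·AB·AB·BBB·BBB·BBB
    B ↦ BBB
    C ↦ AB
  step 2 ⇒ step 3: BBBBBBBBBABABABABABAB ⇒ BBB·BBB·BBB·BBB·BBB·BBB·BBB·BBB·BBB·CC·BBB·CC·BBB·CC·BBB·CC·BBB·CC·BBB·CC·BBB
    A ↦ CC

A->CC, B->BBB, C->AB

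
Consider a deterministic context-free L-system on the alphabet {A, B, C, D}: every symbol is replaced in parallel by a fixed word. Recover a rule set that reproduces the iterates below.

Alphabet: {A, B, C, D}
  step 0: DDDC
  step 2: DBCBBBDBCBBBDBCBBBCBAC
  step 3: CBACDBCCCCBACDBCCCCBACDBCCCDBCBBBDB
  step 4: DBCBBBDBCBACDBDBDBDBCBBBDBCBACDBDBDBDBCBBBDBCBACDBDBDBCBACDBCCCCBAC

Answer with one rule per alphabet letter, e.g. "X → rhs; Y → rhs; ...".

  step 3 ⇒ step 4: CBACDBCCCCBACDBCCCCBACDBCCCDBCBBBDB ⇒ DB·C·BBB·DB·CBA·C·DB·DB·DB·DB·C·BBB·DB·CBA·C·DB·DB·DB·DB·C·BBB·DB·CBA·C·DB·DB·DB·CBA·C·DB·C·C·C·CBA·C
    A ↦ BBB
    B ↦ C
    C ↦ DB
    D ↦ CBA

A->BBB, B->C, C->DB, D->CBA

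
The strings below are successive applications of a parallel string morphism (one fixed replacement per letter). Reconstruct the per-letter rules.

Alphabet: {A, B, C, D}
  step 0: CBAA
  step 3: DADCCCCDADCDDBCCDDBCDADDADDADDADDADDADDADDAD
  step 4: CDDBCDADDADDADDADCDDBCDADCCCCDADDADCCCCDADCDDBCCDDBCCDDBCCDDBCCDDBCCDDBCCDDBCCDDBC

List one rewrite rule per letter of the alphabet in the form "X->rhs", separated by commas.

A->DDB, B->CC, C->DAD, D->C

  step 3 ⇒ step 4: DADCCCCDADCDDBCCDDBCDADDADDADDADDADDADDADDAD ⇒ C·DDB·C·DAD·DAD·DAD·DAD·C·DDB·C·DAD·C·C·CC·DAD·DAD·C·C·CC·DAD·C·DDB·C·C·DDB·C·C·DDB·C·C·DDB·C·C·DDB·C·C·DDB·C·C·DDB·C·C·DDB·C
    A ↦ DDB
    B ↦ CC
    C ↦ DAD
    D ↦ C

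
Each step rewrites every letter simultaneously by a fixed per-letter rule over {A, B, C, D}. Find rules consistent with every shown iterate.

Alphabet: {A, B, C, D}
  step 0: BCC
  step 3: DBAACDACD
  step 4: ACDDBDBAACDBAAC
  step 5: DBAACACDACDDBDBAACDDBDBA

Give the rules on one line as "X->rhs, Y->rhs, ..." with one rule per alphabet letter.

  step 4 ⇒ step 5: ACDDBDBAACDBAAC ⇒ DB·A·AC·AC·D·AC·D·DB·DB·A·AC·D·DB·DB·A
    A ↦ DB
    B ↦ D
    C ↦ A
    D ↦ AC

A->DB, B->D, C->A, D->AC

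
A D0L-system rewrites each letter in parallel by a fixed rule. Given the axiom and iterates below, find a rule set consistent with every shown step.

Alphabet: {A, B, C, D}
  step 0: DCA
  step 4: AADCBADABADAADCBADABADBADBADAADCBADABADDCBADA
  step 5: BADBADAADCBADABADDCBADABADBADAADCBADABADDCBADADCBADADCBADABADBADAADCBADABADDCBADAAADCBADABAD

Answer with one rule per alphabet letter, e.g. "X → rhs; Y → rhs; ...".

A->BAD, B->DC, C->A, D->A

  step 4 ⇒ step 5: AADCBADABADAADCBADABADBADBADAADCBADABADDCBADA ⇒ BAD·BAD·A·A·DC·BAD·A·BAD·DC·BAD·A·BAD·BAD·A·A·DC·BAD·A·BAD·DC·BAD·A·DC·BAD·A·DC·BAD·A·BAD·BAD·A·A·DC·BAD·A·BAD·DC·BAD·A·A·A·DC·BAD·A·BAD
    A ↦ BAD
    B ↦ DC
    C ↦ A
    D ↦ A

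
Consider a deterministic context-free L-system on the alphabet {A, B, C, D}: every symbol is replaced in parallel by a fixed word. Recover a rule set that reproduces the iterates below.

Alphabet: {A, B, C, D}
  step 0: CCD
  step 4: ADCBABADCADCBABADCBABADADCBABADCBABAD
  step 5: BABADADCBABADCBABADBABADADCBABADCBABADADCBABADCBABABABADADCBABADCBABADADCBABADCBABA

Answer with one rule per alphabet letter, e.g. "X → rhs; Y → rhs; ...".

A->BAB, B->ADC, C->D, D->A

  step 4 ⇒ step 5: ADCBABADCADCBABADCBABADADCBABADCBABAD ⇒ BAB·A·D·ADC·BAB·ADC·BAB·A·D·BAB·A·D·ADC·BAB·ADC·BAB·A·D·ADC·BAB·ADC·BAB·A·BAB·A·D·ADC·BAB·ADC·BAB·A·D·ADC·BAB·ADC·BAB·A
    A ↦ BAB
    B ↦ ADC
    C ↦ D
    D ↦ A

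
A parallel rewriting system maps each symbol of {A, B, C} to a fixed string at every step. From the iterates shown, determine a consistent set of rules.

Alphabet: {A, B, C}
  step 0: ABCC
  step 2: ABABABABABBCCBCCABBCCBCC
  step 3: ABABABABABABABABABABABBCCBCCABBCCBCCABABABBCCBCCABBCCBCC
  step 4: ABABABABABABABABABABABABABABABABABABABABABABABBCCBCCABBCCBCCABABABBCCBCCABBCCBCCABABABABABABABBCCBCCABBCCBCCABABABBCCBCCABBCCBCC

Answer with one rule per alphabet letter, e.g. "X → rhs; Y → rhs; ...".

  step 3 ⇒ step 4: ABABABABABABABABABABABBCCBCCABBCCBCCABABABBCCBCCABBCCBCC ⇒ AB·AB·AB·AB·AB·AB·AB·AB·AB·AB·AB·AB·AB·AB·AB·AB·AB·AB·AB·AB·AB·AB·AB·BCC·BCC·AB·BCC·BCC·AB·AB·AB·BCC·BCC·AB·BCC·BCC·AB·AB·AB·AB·AB·AB·AB·BCC·BCC·AB·BCC·BCC·AB·AB·AB·BCC·BCC·AB·BCC·BCC
    A ↦ AB
    B ↦ AB
    C ↦ BCC

A->AB, B->AB, C->BCC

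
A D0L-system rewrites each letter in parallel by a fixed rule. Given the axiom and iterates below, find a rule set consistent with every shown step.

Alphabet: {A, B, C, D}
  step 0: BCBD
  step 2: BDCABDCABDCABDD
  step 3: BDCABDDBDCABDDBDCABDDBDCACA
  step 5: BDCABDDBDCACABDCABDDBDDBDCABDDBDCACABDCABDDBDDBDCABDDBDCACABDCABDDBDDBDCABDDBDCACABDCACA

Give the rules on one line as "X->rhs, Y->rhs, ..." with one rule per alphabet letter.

  step 2 ⇒ step 3: BDCABDCABDCABDD ⇒ BD·CA·BD·D·BD·CA·BD·D·BD·CA·BD·D·BD·CA·CA
    A ↦ D
    B ↦ BD
    C ↦ BD
    D ↦ CA

A->D, B->BD, C->BD, D->CA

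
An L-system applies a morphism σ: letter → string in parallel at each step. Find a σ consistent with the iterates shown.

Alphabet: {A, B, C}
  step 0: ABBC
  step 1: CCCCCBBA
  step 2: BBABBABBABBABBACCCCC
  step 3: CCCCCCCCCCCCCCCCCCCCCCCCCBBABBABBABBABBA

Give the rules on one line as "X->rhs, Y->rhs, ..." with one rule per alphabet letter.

A->C, B->CC, C->BBA

  step 2 ⇒ step 3: BBABBABBABBABBACCCCC ⇒ CC·CC·C·CC·CC·C·CC·CC·C·CC·CC·C·CC·CC·C·BBA·BBA·BBA·BBA·BBA
    A ↦ C
    B ↦ CC
    C ↦ BBA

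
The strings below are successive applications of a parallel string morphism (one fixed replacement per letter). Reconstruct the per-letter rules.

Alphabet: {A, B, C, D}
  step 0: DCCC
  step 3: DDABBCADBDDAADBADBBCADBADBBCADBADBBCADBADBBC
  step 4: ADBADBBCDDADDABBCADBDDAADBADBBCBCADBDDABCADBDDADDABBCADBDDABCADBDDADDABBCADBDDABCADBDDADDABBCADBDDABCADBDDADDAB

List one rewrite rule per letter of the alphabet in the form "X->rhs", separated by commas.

A->BC, B->DDA, C->B, D->ADB

  step 3 ⇒ step 4: DDABBCADBDDAADBADBBCADBADBBCADBADBBCADBADBBC ⇒ ADB·ADB·BC·DDA·DDA·B·BC·ADB·DDA·ADB·ADB·BC·BC·ADB·DDA·BC·ADB·DDA·DDA·B·BC·ADB·DDA·BC·ADB·DDA·DDA·B·BC·ADB·DDA·BC·ADB·DDA·DDA·B·BC·ADB·DDA·BC·ADB·DDA·DDA·B
    A ↦ BC
    B ↦ DDA
    C ↦ B
    D ↦ ADB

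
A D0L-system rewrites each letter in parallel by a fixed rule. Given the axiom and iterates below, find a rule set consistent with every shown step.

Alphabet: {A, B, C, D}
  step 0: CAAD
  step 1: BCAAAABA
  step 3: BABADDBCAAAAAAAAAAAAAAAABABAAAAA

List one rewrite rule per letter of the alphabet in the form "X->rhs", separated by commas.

  step 0 ⇒ step 1: CAAD ⇒ BC·AA·AA·BA
    A ↦ AA
    C ↦ BC
    D ↦ BA
    B ↦ DD  (constrained at step 1)

A->AA, B->DD, C->BC, D->BA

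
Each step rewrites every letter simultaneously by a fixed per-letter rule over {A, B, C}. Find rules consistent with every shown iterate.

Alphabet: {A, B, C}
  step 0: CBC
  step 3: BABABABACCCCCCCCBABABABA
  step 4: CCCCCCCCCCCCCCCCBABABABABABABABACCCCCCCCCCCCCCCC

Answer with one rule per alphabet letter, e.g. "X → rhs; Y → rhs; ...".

A->CC, B->CC, C->BA

  step 3 ⇒ step 4: BABABABACCCCCCCCBABABABA ⇒ CC·CC·CC·CC·CC·CC·CC·CC·BA·BA·BA·BA·BA·BA·BA·BA·CC·CC·CC·CC·CC·CC·CC·CC
    A ↦ CC
    B ↦ CC
    C ↦ BA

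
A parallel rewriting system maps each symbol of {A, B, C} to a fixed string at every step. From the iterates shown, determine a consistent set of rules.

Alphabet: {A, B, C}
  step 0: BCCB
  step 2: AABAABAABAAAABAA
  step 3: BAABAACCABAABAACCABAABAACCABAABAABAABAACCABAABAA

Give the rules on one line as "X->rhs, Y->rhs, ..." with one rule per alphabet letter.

A->BAA, B->CCA, C->A

  step 2 ⇒ step 3: AABAABAABAAAABAA ⇒ BAA·BAA·CCA·BAA·BAA·CCA·BAA·BAA·CCA·BAA·BAA·BAA·BAA·CCA·BAA·BAA
    A ↦ BAA
    B ↦ CCA
    C ↦ A  (constrained at step 0)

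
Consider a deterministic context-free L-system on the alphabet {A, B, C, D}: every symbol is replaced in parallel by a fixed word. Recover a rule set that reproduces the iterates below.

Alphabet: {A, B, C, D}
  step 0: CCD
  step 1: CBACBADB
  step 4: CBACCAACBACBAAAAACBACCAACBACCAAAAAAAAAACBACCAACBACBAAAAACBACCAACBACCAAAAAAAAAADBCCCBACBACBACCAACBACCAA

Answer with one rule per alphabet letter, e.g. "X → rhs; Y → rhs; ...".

A->AA, B->CC, C->CBA, D->DB

  step 0 ⇒ step 1: CCD ⇒ CBA·CBA·DB
    C ↦ CBA
    D ↦ DB
    A ↦ AA  (constrained at step 1)
    B ↦ CC  (constrained at step 1)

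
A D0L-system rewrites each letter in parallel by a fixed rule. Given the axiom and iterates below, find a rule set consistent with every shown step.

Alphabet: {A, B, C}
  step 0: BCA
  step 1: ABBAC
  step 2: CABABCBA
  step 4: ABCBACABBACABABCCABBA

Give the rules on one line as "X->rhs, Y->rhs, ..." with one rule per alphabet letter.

  step 1 ⇒ step 2: ABBAC ⇒ C·AB·AB·C·BA
    A ↦ C
    B ↦ AB
    C ↦ BA

A->C, B->AB, C->BA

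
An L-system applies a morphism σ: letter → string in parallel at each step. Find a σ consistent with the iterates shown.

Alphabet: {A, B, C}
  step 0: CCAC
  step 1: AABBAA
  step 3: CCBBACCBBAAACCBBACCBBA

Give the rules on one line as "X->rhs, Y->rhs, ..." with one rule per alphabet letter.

  step 0 ⇒ step 1: CCAC ⇒ A·A·BBA·A
    A ↦ BBA
    C ↦ A
    B ↦ C  (constrained at step 1)

A->BBA, B->C, C->A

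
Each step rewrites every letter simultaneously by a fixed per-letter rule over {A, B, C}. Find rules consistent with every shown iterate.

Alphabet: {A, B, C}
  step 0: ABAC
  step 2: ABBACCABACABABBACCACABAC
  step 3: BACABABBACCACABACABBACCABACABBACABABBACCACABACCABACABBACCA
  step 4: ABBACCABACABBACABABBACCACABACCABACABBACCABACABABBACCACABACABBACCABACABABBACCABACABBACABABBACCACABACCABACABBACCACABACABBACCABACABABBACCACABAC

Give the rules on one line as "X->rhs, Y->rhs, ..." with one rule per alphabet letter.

A->BAC, B->AB, C->CA

  step 3 ⇒ step 4: BACABABBACCACABACABBACCABACABBACABABBACCACABACCABACABBACCA ⇒ AB·BAC·CA·BAC·AB·BAC·AB·AB·BAC·CA·CA·BAC·CA·BAC·AB·BAC·CA·BAC·AB·AB·BAC·CA·CA·BAC·AB·BAC·CA·BAC·AB·AB·BAC·CA·BAC·AB·BAC·AB·AB·BAC·CA·CA·BAC·CA·BAC·AB·BAC·CA·CA·BAC·AB·BAC·CA·BAC·AB·AB·BAC·CA·CA·BAC
    A ↦ BAC
    B ↦ AB
    C ↦ CA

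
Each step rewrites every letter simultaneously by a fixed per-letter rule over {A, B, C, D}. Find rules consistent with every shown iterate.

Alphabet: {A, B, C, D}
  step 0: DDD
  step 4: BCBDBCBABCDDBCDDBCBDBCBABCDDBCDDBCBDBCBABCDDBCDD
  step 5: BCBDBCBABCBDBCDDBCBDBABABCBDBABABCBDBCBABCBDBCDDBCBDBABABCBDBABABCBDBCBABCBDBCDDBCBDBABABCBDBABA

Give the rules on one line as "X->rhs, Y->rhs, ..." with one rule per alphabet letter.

A->DD, B->BC, C->BD, D->BA

  step 4 ⇒ step 5: BCBDBCBABCDDBCDDBCBDBCBABCDDBCDDBCBDBCBABCDDBCDD ⇒ BC·BD·BC·BA·BC·BD·BC·DD·BC·BD·BA·BA·BC·BD·BA·BA·BC·BD·BC·BA·BC·BD·BC·DD·BC·BD·BA·BA·BC·BD·BA·BA·BC·BD·BC·BA·BC·BD·BC·DD·BC·BD·BA·BA·BC·BD·BA·BA
    A ↦ DD
    B ↦ BC
    C ↦ BD
    D ↦ BA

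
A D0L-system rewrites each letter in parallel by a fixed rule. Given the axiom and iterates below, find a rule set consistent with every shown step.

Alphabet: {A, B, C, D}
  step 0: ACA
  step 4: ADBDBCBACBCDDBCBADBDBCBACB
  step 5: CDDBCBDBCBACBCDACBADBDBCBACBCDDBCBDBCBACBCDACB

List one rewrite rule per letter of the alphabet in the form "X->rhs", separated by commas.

  step 4 ⇒ step 5: ADBDBCBACBCDDBCBADBDBCBACB ⇒ CD·DB·CB·DB·CB·A·CB·CD·A·CB·A·DB·DB·CB·A·CB·CD·DB·CB·DB·CB·A·CB·CD·A·CB
    A ↦ CD
    B ↦ CB
    C ↦ A
    D ↦ DB

A->CD, B->CB, C->A, D->DB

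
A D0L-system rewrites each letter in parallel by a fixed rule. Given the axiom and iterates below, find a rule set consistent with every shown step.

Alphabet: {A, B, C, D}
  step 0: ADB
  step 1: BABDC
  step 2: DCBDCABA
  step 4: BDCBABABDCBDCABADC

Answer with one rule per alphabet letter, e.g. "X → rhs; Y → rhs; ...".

  step 1 ⇒ step 2: BABDC ⇒ DC·B·DC·AB·A
    A ↦ B
    B ↦ DC
    C ↦ A
    D ↦ AB

A->B, B->DC, C->A, D->AB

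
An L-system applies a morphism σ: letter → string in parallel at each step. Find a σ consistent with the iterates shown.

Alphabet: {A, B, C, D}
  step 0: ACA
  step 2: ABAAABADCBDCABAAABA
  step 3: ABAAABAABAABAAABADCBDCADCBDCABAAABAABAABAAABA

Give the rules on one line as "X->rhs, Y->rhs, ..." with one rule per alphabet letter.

A->ABA, B->A, C->DC, D->DCB

  step 2 ⇒ step 3: ABAAABADCBDCABAAABA ⇒ ABA·A·ABA·ABA·ABA·A·ABA·DCB·DC·A·DCB·DC·ABA·A·ABA·ABA·ABA·A·ABA
    A ↦ ABA
    B ↦ A
    C ↦ DC
    D ↦ DCB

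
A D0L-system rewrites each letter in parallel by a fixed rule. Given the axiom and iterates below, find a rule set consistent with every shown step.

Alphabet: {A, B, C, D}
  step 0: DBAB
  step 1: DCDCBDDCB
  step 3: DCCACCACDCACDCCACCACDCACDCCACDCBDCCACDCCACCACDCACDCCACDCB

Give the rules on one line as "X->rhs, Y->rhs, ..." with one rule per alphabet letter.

A->D, B->DCB, C->CAC, D->DC

  step 0 ⇒ step 1: DBAB ⇒ DC·DCB·D·DCB
    A ↦ D
    B ↦ DCB
    D ↦ DC
    C ↦ CAC  (constrained at step 1)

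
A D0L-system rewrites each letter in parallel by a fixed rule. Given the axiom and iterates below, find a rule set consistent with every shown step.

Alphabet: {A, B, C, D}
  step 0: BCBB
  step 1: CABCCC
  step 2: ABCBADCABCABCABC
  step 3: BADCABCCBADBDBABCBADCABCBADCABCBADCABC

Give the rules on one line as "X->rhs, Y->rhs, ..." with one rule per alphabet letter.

  step 2 ⇒ step 3: ABCBADCABCABCABC ⇒ BAD·C·ABC·C·BAD·BDB·ABC·BAD·C·ABC·BAD·C·ABC·BAD·C·ABC
    A ↦ BAD
    B ↦ C
    C ↦ ABC
    D ↦ BDB

A->BAD, B->C, C->ABC, D->BDB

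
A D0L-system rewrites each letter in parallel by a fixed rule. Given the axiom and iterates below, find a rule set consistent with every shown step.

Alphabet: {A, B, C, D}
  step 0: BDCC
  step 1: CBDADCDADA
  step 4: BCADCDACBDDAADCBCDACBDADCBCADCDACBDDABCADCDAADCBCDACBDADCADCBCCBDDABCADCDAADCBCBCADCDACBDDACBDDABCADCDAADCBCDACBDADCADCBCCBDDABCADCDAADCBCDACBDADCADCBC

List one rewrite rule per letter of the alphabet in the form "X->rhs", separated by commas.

  step 0 ⇒ step 1: BDCC ⇒ CBD·ADC·DA·DA
    B ↦ CBD
    C ↦ DA
    D ↦ ADC
    A ↦ BC  (constrained at step 1)

A->BC, B->CBD, C->DA, D->ADC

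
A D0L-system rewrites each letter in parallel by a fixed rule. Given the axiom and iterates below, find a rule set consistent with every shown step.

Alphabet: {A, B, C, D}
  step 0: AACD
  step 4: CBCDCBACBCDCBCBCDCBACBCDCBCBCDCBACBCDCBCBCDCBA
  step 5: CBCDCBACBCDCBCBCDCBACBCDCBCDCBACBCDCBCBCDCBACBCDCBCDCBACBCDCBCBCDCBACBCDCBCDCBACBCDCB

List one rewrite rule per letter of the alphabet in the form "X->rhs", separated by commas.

  step 4 ⇒ step 5: CBCDCBACBCDCBCBCDCBACBCDCBCBCDCBACBCDCBCBCDCBA ⇒ CB·CD·CB·A·CB·CD·CB·CB·CD·CB·A·CB·CD·CB·CD·CB·A·CB·CD·CB·CB·CD·CB·A·CB·CD·CB·CD·CB·A·CB·CD·CB·CB·CD·CB·A·CB·CD·CB·CD·CB·A·CB·CD·CB
    A ↦ CB
    B ↦ CD
    C ↦ CB
    D ↦ A

A->CB, B->CD, C->CB, D->A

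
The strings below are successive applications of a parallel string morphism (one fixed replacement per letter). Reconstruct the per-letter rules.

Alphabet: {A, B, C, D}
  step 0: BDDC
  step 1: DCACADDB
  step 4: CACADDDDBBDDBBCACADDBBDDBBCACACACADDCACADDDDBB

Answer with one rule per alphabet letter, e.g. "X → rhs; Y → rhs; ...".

  step 0 ⇒ step 1: BDDC ⇒ D·CA·CA·DDB
    B ↦ D
    C ↦ DDB
    D ↦ CA
    A ↦ B  (constrained at step 1)

A->B, B->D, C->DDB, D->CA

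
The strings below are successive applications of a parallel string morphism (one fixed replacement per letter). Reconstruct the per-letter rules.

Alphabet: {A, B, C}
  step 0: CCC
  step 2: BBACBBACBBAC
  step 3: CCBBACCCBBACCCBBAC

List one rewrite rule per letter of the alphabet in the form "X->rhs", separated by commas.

  step 2 ⇒ step 3: BBACBBACBBAC ⇒ C·C·BB·AC·C·C·BB·AC·C·C·BB·AC
    A ↦ BB
    B ↦ C
    C ↦ AC

A->BB, B->C, C->AC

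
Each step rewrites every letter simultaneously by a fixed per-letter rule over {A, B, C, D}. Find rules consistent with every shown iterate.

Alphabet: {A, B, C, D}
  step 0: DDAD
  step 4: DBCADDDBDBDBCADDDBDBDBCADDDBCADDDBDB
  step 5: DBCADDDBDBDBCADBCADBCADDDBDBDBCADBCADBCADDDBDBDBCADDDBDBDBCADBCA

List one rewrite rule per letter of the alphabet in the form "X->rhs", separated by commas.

  step 4 ⇒ step 5: DBCADDDBDBDBCADDDBDBDBCADDDBCADDDBDB ⇒ DB·CA·D·D·DB·DB·DB·CA·DB·CA·DB·CA·D·D·DB·DB·DB·CA·DB·CA·DB·CA·D·D·DB·DB·DB·CA·D·D·DB·DB·DB·CA·DB·CA
    A ↦ D
    B ↦ CA
    C ↦ D
    D ↦ DB

A->D, B->CA, C->D, D->DB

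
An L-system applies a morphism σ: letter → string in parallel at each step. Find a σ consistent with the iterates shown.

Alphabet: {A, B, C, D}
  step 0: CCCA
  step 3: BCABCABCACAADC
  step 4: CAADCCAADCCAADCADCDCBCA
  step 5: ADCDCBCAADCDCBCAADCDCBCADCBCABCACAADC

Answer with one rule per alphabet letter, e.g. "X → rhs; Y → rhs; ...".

  step 4 ⇒ step 5: CAADCCAADCCAADCADCDCBCA ⇒ A·DC·DC·BC·A·A·DC·DC·BC·A·A·DC·DC·BC·A·DC·BC·A·BC·A·CA·A·DC
    A ↦ DC
    B ↦ CA
    C ↦ A
    D ↦ BC

A->DC, B->CA, C->A, D->BC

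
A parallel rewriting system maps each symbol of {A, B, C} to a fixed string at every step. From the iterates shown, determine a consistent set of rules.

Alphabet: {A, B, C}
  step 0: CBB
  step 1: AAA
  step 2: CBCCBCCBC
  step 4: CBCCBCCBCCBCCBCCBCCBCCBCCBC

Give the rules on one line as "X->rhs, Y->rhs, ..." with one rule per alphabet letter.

A->CBC, B->A, C->A

  step 1 ⇒ step 2: AAA ⇒ CBC·CBC·CBC
    A ↦ CBC
  step 0 ⇒ step 1: CBB ⇒ A·A·A
    B ↦ A
  step 0 ⇒ step 1: CBB ⇒ A·A·A
    C ↦ A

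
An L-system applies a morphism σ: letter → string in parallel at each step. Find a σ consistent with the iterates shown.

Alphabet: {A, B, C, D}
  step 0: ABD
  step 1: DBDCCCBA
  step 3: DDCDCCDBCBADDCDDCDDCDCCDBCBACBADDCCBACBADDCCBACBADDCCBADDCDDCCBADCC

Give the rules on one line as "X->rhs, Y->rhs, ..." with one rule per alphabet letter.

A->DB, B->DCC, C->DDC, D->CBA

  step 0 ⇒ step 1: ABD ⇒ DB·DCC·CBA
    A ↦ DB
    B ↦ DCC
    D ↦ CBA
    C ↦ DDC  (constrained at step 1)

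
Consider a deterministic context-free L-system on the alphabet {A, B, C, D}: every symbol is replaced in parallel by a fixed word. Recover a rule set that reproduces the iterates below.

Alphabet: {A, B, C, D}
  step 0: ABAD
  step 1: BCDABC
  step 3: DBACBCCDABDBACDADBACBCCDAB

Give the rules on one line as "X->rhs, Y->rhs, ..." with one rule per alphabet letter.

  step 0 ⇒ step 1: ABAD ⇒ B·CDA·B·C
    A ↦ B
    B ↦ CDA
    D ↦ C
    C ↦ DBA  (constrained at step 1)

A->B, B->CDA, C->DBA, D->C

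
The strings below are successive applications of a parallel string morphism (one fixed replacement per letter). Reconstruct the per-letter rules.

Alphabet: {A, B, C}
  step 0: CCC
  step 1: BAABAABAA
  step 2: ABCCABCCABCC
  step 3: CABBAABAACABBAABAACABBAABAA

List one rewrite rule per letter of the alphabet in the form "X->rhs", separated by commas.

  step 2 ⇒ step 3: ABCCABCCABCC ⇒ C·AB·BAA·BAA·C·AB·BAA·BAA·C·AB·BAA·BAA
    A ↦ C
    B ↦ AB
    C ↦ BAA

A->C, B->AB, C->BAA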